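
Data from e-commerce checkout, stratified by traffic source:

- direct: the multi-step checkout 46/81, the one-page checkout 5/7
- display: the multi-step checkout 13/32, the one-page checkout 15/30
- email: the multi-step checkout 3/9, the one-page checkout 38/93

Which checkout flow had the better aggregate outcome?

Direct: the multi-step checkout 46/81 = 56.8%, the one-page checkout 5/7 = 71.4% → the one-page checkout
Display: the multi-step checkout 13/32 = 40.6%, the one-page checkout 15/30 = 50.0% → the one-page checkout
Email: the multi-step checkout 3/9 = 33.3%, the one-page checkout 38/93 = 40.9% → the one-page checkout
Overall: the multi-step checkout 62/122 = 50.8%, the one-page checkout 58/130 = 44.6% → the multi-step checkout
(The one-page checkout wins every traffic group but the multi-step checkout wins overall — the one-page checkout's sessions skew toward the low-rate email group.)

the multi-step checkout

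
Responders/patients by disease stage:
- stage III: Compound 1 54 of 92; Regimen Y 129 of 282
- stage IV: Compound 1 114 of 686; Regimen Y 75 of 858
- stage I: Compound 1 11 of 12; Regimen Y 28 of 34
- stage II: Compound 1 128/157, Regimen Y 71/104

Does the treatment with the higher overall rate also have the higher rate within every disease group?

Stage III: Compound 1 54/92 = 58.7%, Regimen Y 129/282 = 45.7% → Compound 1
Stage IV: Compound 1 114/686 = 16.6%, Regimen Y 75/858 = 8.7% → Compound 1
Stage I: Compound 1 11/12 = 91.7%, Regimen Y 28/34 = 82.4% → Compound 1
Stage II: Compound 1 128/157 = 81.5%, Regimen Y 71/104 = 68.3% → Compound 1
Overall: Compound 1 307/947 = 32.4%, Regimen Y 303/1278 = 23.7% → Compound 1
Compound 1 wins overall and in every disease group — no reversal.

Yes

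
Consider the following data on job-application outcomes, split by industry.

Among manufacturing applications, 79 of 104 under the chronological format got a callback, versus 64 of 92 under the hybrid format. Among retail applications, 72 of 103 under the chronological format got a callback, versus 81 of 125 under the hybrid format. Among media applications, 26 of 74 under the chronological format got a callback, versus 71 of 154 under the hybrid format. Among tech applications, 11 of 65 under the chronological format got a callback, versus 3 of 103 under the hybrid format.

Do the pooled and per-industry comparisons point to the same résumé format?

No

Manufacturing: the chronological format 79/104 = 76.0%, the hybrid format 64/92 = 69.6% → the chronological format
Retail: the chronological format 72/103 = 69.9%, the hybrid format 81/125 = 64.8% → the chronological format
Media: the chronological format 26/74 = 35.1%, the hybrid format 71/154 = 46.1% → the hybrid format
Tech: the chronological format 11/65 = 16.9%, the hybrid format 3/103 = 2.9% → the chronological format
Overall: the chronological format 188/346 = 54.3%, the hybrid format 219/474 = 46.2% → the chronological format
Neither sweeps: the chronological format wins 3 of 4 groups, the hybrid format wins 1. The chronological format wins overall but not every group — no Simpson reversal.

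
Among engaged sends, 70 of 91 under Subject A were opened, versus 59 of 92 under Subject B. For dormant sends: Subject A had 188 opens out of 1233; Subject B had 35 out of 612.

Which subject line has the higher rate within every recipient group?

Subject A

Engaged: Subject A 70/91 = 76.9%, Subject B 59/92 = 64.1% → Subject A
Dormant: Subject A 188/1233 = 15.2%, Subject B 35/612 = 5.7% → Subject A
Subject A has the higher rate in both groups.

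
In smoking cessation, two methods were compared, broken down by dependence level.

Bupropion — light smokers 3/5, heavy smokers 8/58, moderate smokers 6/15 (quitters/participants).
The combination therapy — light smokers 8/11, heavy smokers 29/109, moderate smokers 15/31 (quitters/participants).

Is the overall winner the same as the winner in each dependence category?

Yes

Light smokers: bupropion 3/5 = 60.0%, the combination therapy 8/11 = 72.7% → the combination therapy
Heavy smokers: bupropion 8/58 = 13.8%, the combination therapy 29/109 = 26.6% → the combination therapy
Moderate smokers: bupropion 6/15 = 40.0%, the combination therapy 15/31 = 48.4% → the combination therapy
Overall: bupropion 17/78 = 21.8%, the combination therapy 52/151 = 34.4% → the combination therapy
The combination therapy wins overall and in every dependence group — no reversal.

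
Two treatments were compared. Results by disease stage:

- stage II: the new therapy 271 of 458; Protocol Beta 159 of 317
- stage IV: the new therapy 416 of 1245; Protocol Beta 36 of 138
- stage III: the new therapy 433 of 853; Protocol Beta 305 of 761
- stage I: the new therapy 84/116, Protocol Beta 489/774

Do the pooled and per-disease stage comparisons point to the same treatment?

Stage II: the new therapy 271/458 = 59.2%, Protocol Beta 159/317 = 50.2% → the new therapy
Stage IV: the new therapy 416/1245 = 33.4%, Protocol Beta 36/138 = 26.1% → the new therapy
Stage III: the new therapy 433/853 = 50.8%, Protocol Beta 305/761 = 40.1% → the new therapy
Stage I: the new therapy 84/116 = 72.4%, Protocol Beta 489/774 = 63.2% → the new therapy
Overall: the new therapy 1204/2672 = 45.1%, Protocol Beta 989/1990 = 49.7% → Protocol Beta
The new therapy wins each disease group but Protocol Beta wins overall — the comparison reverses. The new therapy's patients skew toward stage IV, which has a lower base rate.

No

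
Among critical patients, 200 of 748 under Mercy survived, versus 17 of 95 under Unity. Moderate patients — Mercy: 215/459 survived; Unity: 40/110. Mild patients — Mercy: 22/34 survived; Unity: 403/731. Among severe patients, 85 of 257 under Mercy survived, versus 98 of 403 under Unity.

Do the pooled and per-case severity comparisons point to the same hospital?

Critical: Mercy 200/748 = 26.7%, Unity 17/95 = 17.9% → Mercy
Moderate: Mercy 215/459 = 46.8%, Unity 40/110 = 36.4% → Mercy
Mild: Mercy 22/34 = 64.7%, Unity 403/731 = 55.1% → Mercy
Severe: Mercy 85/257 = 33.1%, Unity 98/403 = 24.3% → Mercy
Overall: Mercy 522/1498 = 34.8%, Unity 558/1339 = 41.7% → Unity
Mercy wins each case group but Unity wins overall — the comparison reverses. Mercy's patients skew toward critical, which has a lower base rate.

No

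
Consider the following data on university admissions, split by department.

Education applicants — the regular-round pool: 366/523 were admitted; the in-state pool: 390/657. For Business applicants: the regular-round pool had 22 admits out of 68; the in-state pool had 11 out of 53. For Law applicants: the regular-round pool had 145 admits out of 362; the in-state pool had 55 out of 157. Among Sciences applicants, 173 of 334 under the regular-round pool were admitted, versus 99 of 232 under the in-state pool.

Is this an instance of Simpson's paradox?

Education: the regular-round pool 366/523 = 70.0%, the in-state pool 390/657 = 59.4% → the regular-round pool
Business: the regular-round pool 22/68 = 32.4%, the in-state pool 11/53 = 20.8% → the regular-round pool
Law: the regular-round pool 145/362 = 40.1%, the in-state pool 55/157 = 35.0% → the regular-round pool
Sciences: the regular-round pool 173/334 = 51.8%, the in-state pool 99/232 = 42.7% → the regular-round pool
Overall: the regular-round pool 706/1287 = 54.9%, the in-state pool 555/1099 = 50.5% → the regular-round pool
The regular-round pool wins overall and in every department group — no reversal.

No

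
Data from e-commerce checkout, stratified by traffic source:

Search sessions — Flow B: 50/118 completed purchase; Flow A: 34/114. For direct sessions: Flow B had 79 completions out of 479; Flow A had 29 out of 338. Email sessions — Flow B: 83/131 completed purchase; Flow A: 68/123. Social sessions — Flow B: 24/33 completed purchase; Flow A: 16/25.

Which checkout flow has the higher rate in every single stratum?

Flow B

Search: Flow B 50/118 = 42.4%, Flow A 34/114 = 29.8% → Flow B
Direct: Flow B 79/479 = 16.5%, Flow A 29/338 = 8.6% → Flow B
Email: Flow B 83/131 = 63.4%, Flow A 68/123 = 55.3% → Flow B
Social: Flow B 24/33 = 72.7%, Flow A 16/25 = 64.0% → Flow B
Flow B has the higher rate in all 4 groups.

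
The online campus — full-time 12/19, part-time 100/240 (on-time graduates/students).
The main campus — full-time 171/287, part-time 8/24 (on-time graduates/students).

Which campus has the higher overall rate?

Full-time: the online campus 12/19 = 63.2%, the main campus 171/287 = 59.6% → the online campus
Part-time: the online campus 100/240 = 41.7%, the main campus 8/24 = 33.3% → the online campus
Overall: the online campus 112/259 = 43.2%, the main campus 179/311 = 57.6% → the main campus
(The online campus wins every enrollment group but the main campus wins overall — the online campus's students skew toward the low-rate part-time group.)

the main campus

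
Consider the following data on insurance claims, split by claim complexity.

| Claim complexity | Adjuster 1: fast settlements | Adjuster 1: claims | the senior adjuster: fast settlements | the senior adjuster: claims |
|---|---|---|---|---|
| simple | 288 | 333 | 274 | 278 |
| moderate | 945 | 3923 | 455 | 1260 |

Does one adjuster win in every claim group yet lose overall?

No

Simple: Adjuster 1 288/333 = 86.5%, the senior adjuster 274/278 = 98.6% → the senior adjuster
Moderate: Adjuster 1 945/3923 = 24.1%, the senior adjuster 455/1260 = 36.1% → the senior adjuster
Overall: Adjuster 1 1233/4256 = 29.0%, the senior adjuster 729/1538 = 47.4% → the senior adjuster
The senior adjuster wins overall and in every claim group — no reversal.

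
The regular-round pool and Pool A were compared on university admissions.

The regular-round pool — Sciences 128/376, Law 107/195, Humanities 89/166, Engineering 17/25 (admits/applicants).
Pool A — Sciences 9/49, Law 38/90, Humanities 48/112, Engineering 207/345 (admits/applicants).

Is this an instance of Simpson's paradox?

Sciences: the regular-round pool 128/376 = 34.0%, Pool A 9/49 = 18.4% → the regular-round pool
Law: the regular-round pool 107/195 = 54.9%, Pool A 38/90 = 42.2% → the regular-round pool
Humanities: the regular-round pool 89/166 = 53.6%, Pool A 48/112 = 42.9% → the regular-round pool
Engineering: the regular-round pool 17/25 = 68.0%, Pool A 207/345 = 60.0% → the regular-round pool
Overall: the regular-round pool 341/762 = 44.8%, Pool A 302/596 = 50.7% → Pool A
The regular-round pool wins each department group but Pool A wins overall — the comparison reverses. The regular-round pool's applicants skew toward Sciences, which has a lower base rate.

Yes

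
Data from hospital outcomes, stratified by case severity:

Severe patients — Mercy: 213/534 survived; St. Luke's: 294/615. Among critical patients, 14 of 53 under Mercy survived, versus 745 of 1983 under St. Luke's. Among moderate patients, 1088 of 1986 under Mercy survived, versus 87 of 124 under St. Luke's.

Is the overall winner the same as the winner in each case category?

No

Severe: Mercy 213/534 = 39.9%, St. Luke's 294/615 = 47.8% → St. Luke's
Critical: Mercy 14/53 = 26.4%, St. Luke's 745/1983 = 37.6% → St. Luke's
Moderate: Mercy 1088/1986 = 54.8%, St. Luke's 87/124 = 70.2% → St. Luke's
Overall: Mercy 1315/2573 = 51.1%, St. Luke's 1126/2722 = 41.4% → Mercy
St. Luke's wins each case group but Mercy wins overall — the comparison reverses. St. Luke's's patients skew toward critical, which has a lower base rate.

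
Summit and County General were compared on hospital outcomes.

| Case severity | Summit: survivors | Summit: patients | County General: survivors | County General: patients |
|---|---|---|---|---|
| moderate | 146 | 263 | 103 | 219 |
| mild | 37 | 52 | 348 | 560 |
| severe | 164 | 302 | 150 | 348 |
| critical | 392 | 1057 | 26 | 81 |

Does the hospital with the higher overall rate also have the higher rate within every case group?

No

Moderate: Summit 146/263 = 55.5%, County General 103/219 = 47.0% → Summit
Mild: Summit 37/52 = 71.2%, County General 348/560 = 62.1% → Summit
Severe: Summit 164/302 = 54.3%, County General 150/348 = 43.1% → Summit
Critical: Summit 392/1057 = 37.1%, County General 26/81 = 32.1% → Summit
Overall: Summit 739/1674 = 44.1%, County General 627/1208 = 51.9% → County General
Summit wins each case group but County General wins overall — the comparison reverses. Summit's patients skew toward critical, which has a lower base rate.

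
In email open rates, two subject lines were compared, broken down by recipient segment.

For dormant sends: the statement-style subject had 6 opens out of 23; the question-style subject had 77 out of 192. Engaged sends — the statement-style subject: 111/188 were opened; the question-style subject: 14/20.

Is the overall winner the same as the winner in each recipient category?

Dormant: the statement-style subject 6/23 = 26.1%, the question-style subject 77/192 = 40.1% → the question-style subject
Engaged: the statement-style subject 111/188 = 59.0%, the question-style subject 14/20 = 70.0% → the question-style subject
Overall: the statement-style subject 117/211 = 55.5%, the question-style subject 91/212 = 42.9% → the statement-style subject
The question-style subject wins each recipient group but the statement-style subject wins overall — the comparison reverses. The question-style subject's sends skew toward dormant, which has a lower base rate.

No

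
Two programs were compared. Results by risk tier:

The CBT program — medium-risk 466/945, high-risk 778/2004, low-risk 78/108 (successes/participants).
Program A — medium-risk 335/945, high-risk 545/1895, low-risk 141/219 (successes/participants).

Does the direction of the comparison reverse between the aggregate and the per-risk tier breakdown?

Medium-risk: the CBT program 466/945 = 49.3%, Program A 335/945 = 35.4% → the CBT program
High-risk: the CBT program 778/2004 = 38.8%, Program A 545/1895 = 28.8% → the CBT program
Low-risk: the CBT program 78/108 = 72.2%, Program A 141/219 = 64.4% → the CBT program
Overall: the CBT program 1322/3057 = 43.2%, Program A 1021/3059 = 33.4% → the CBT program
The CBT program wins overall and in every risk group — no reversal.

No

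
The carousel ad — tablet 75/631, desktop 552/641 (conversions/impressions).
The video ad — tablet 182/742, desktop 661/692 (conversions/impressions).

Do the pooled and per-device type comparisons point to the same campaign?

Yes

Tablet: the carousel ad 75/631 = 11.9%, the video ad 182/742 = 24.5% → the video ad
Desktop: the carousel ad 552/641 = 86.1%, the video ad 661/692 = 95.5% → the video ad
Overall: the carousel ad 627/1272 = 49.3%, the video ad 843/1434 = 58.8% → the video ad
The video ad wins overall and in every device group — no reversal.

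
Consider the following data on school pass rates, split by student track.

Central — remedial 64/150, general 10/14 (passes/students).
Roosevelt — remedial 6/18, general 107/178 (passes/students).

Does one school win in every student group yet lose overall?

Remedial: Central 64/150 = 42.7%, Roosevelt 6/18 = 33.3% → Central
General: Central 10/14 = 71.4%, Roosevelt 107/178 = 60.1% → Central
Overall: Central 74/164 = 45.1%, Roosevelt 113/196 = 57.7% → Roosevelt
Central wins each student group but Roosevelt wins overall — the comparison reverses. Central's students skew toward remedial, which has a lower base rate.

Yes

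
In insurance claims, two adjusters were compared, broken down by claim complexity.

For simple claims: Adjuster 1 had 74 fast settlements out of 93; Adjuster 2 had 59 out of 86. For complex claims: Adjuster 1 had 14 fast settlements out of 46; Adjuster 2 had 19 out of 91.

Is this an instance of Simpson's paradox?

Simple: Adjuster 1 74/93 = 79.6%, Adjuster 2 59/86 = 68.6% → Adjuster 1
Complex: Adjuster 1 14/46 = 30.4%, Adjuster 2 19/91 = 20.9% → Adjuster 1
Overall: Adjuster 1 88/139 = 63.3%, Adjuster 2 78/177 = 44.1% → Adjuster 1
Adjuster 1 wins overall and in every claim group — no reversal.

No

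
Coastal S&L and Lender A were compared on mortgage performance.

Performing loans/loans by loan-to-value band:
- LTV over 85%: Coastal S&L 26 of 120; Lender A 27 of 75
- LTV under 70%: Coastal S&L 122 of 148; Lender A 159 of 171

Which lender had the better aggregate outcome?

Lender A

LTV over 85%: Coastal S&L 26/120 = 21.7%, Lender A 27/75 = 36.0% → Lender A
LTV under 70%: Coastal S&L 122/148 = 82.4%, Lender A 159/171 = 93.0% → Lender A
Overall: Coastal S&L 148/268 = 55.2%, Lender A 186/246 = 75.6% → Lender A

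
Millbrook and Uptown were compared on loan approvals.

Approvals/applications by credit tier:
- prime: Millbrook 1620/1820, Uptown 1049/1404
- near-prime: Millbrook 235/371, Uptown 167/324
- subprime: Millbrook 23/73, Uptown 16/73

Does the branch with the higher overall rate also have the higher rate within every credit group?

Prime: Millbrook 1620/1820 = 89.0%, Uptown 1049/1404 = 74.7% → Millbrook
Near-prime: Millbrook 235/371 = 63.3%, Uptown 167/324 = 51.5% → Millbrook
Subprime: Millbrook 23/73 = 31.5%, Uptown 16/73 = 21.9% → Millbrook
Overall: Millbrook 1878/2264 = 83.0%, Uptown 1232/1801 = 68.4% → Millbrook
Millbrook wins overall and in every credit group — no reversal.

Yes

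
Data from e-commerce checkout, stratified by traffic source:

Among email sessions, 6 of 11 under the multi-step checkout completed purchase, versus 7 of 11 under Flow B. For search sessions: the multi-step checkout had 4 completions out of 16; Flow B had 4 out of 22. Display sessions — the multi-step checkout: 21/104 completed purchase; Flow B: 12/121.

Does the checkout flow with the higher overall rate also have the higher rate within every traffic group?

No

Email: the multi-step checkout 6/11 = 54.5%, Flow B 7/11 = 63.6% → Flow B
Search: the multi-step checkout 4/16 = 25.0%, Flow B 4/22 = 18.2% → the multi-step checkout
Display: the multi-step checkout 21/104 = 20.2%, Flow B 12/121 = 9.9% → the multi-step checkout
Overall: the multi-step checkout 31/131 = 23.7%, Flow B 23/154 = 14.9% → the multi-step checkout
Neither sweeps: the multi-step checkout wins 2 of 3 groups, Flow B wins 1. The multi-step checkout wins overall but not every group — no Simpson reversal.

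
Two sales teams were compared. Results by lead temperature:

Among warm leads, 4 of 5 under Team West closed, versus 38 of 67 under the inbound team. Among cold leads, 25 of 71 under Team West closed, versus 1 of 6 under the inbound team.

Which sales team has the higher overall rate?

Warm: Team West 4/5 = 80.0%, the inbound team 38/67 = 56.7% → Team West
Cold: Team West 25/71 = 35.2%, the inbound team 1/6 = 16.7% → Team West
Overall: Team West 29/76 = 38.2%, the inbound team 39/73 = 53.4% → the inbound team
(Team West wins every lead group but the inbound team wins overall — Team West's leads skew toward the low-rate cold group.)

the inbound team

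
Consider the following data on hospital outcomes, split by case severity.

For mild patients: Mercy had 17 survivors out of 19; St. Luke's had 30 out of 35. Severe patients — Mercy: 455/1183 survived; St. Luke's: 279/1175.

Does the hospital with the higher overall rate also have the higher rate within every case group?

Yes

Mild: Mercy 17/19 = 89.5%, St. Luke's 30/35 = 85.7% → Mercy
Severe: Mercy 455/1183 = 38.5%, St. Luke's 279/1175 = 23.7% → Mercy
Overall: Mercy 472/1202 = 39.3%, St. Luke's 309/1210 = 25.5% → Mercy
Mercy wins overall and in every case group — no reversal.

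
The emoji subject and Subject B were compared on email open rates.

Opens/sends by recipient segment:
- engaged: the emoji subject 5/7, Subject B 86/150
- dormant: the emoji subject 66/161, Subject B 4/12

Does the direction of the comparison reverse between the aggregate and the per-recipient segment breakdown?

Engaged: the emoji subject 5/7 = 71.4%, Subject B 86/150 = 57.3% → the emoji subject
Dormant: the emoji subject 66/161 = 41.0%, Subject B 4/12 = 33.3% → the emoji subject
Overall: the emoji subject 71/168 = 42.3%, Subject B 90/162 = 55.6% → Subject B
The emoji subject wins each recipient group but Subject B wins overall — the comparison reverses. The emoji subject's sends skew toward dormant, which has a lower base rate.

Yes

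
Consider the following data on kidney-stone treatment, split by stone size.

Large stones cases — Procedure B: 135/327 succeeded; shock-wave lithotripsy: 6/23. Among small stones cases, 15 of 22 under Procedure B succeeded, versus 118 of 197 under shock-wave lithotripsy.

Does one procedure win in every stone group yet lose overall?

Yes

Large stones: Procedure B 135/327 = 41.3%, shock-wave lithotripsy 6/23 = 26.1% → Procedure B
Small stones: Procedure B 15/22 = 68.2%, shock-wave lithotripsy 118/197 = 59.9% → Procedure B
Overall: Procedure B 150/349 = 43.0%, shock-wave lithotripsy 124/220 = 56.4% → shock-wave lithotripsy
Procedure B wins each stone group but shock-wave lithotripsy wins overall — the comparison reverses. Procedure B's cases skew toward large stones, which has a lower base rate.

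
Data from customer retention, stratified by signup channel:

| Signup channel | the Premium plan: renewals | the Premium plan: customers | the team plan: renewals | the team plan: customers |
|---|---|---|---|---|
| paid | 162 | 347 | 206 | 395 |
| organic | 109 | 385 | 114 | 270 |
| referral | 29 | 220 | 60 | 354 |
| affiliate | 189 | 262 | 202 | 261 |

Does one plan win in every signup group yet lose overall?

No

Paid: the Premium plan 162/347 = 46.7%, the team plan 206/395 = 52.2% → the team plan
Organic: the Premium plan 109/385 = 28.3%, the team plan 114/270 = 42.2% → the team plan
Referral: the Premium plan 29/220 = 13.2%, the team plan 60/354 = 16.9% → the team plan
Affiliate: the Premium plan 189/262 = 72.1%, the team plan 202/261 = 77.4% → the team plan
Overall: the Premium plan 489/1214 = 40.3%, the team plan 582/1280 = 45.5% → the team plan
The team plan wins overall and in every signup group — no reversal.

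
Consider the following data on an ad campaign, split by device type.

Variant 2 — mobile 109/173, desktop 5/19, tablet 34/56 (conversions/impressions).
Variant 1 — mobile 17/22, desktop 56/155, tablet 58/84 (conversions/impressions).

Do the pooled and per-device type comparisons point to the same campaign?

No

Mobile: Variant 2 109/173 = 63.0%, Variant 1 17/22 = 77.3% → Variant 1
Desktop: Variant 2 5/19 = 26.3%, Variant 1 56/155 = 36.1% → Variant 1
Tablet: Variant 2 34/56 = 60.7%, Variant 1 58/84 = 69.0% → Variant 1
Overall: Variant 2 148/248 = 59.7%, Variant 1 131/261 = 50.2% → Variant 2
Variant 1 wins each device group but Variant 2 wins overall — the comparison reverses. Variant 1's impressions skew toward desktop, which has a lower base rate.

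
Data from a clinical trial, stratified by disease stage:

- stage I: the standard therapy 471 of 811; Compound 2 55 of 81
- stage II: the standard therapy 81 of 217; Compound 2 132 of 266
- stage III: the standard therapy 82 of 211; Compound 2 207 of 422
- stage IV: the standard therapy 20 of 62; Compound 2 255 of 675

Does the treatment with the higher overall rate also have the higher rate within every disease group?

No

Stage I: the standard therapy 471/811 = 58.1%, Compound 2 55/81 = 67.9% → Compound 2
Stage II: the standard therapy 81/217 = 37.3%, Compound 2 132/266 = 49.6% → Compound 2
Stage III: the standard therapy 82/211 = 38.9%, Compound 2 207/422 = 49.1% → Compound 2
Stage IV: the standard therapy 20/62 = 32.3%, Compound 2 255/675 = 37.8% → Compound 2
Overall: the standard therapy 654/1301 = 50.3%, Compound 2 649/1444 = 44.9% → the standard therapy
Compound 2 wins each disease group but the standard therapy wins overall — the comparison reverses. Compound 2's patients skew toward stage IV, which has a lower base rate.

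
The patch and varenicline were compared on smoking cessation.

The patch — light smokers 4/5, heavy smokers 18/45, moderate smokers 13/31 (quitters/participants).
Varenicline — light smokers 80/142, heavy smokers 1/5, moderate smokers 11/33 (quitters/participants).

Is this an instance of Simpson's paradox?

Yes

Light smokers: the patch 4/5 = 80.0%, varenicline 80/142 = 56.3% → the patch
Heavy smokers: the patch 18/45 = 40.0%, varenicline 1/5 = 20.0% → the patch
Moderate smokers: the patch 13/31 = 41.9%, varenicline 11/33 = 33.3% → the patch
Overall: the patch 35/81 = 43.2%, varenicline 92/180 = 51.1% → varenicline
The patch wins each dependence group but varenicline wins overall — the comparison reverses. The patch's participants skew toward heavy smokers, which has a lower base rate.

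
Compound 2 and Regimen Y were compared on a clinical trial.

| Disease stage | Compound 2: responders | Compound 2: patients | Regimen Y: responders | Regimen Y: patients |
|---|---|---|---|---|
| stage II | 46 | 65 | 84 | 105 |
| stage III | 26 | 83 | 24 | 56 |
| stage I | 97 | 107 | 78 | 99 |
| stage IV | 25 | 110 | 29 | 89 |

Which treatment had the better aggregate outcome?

Regimen Y

Stage II: Compound 2 46/65 = 70.8%, Regimen Y 84/105 = 80.0% → Regimen Y
Stage III: Compound 2 26/83 = 31.3%, Regimen Y 24/56 = 42.9% → Regimen Y
Stage I: Compound 2 97/107 = 90.7%, Regimen Y 78/99 = 78.8% → Compound 2
Stage IV: Compound 2 25/110 = 22.7%, Regimen Y 29/89 = 32.6% → Regimen Y
Overall: Compound 2 194/365 = 53.2%, Regimen Y 215/349 = 61.6% → Regimen Y
(Neither sweeps every disease group, but Regimen Y has the higher pooled rate.)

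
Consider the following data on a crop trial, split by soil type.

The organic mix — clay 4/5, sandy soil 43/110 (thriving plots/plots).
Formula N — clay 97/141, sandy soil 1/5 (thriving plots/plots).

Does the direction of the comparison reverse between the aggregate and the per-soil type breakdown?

Yes

Clay: the organic mix 4/5 = 80.0%, Formula N 97/141 = 68.8% → the organic mix
Sandy soil: the organic mix 43/110 = 39.1%, Formula N 1/5 = 20.0% → the organic mix
Overall: the organic mix 47/115 = 40.9%, Formula N 98/146 = 67.1% → Formula N
The organic mix wins each soil group but Formula N wins overall — the comparison reverses. The organic mix's plots skew toward sandy soil, which has a lower base rate.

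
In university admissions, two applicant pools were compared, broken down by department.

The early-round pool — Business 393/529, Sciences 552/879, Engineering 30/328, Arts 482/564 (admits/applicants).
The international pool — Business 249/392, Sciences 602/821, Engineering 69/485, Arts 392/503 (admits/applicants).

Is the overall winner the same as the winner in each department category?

No

Business: the early-round pool 393/529 = 74.3%, the international pool 249/392 = 63.5% → the early-round pool
Sciences: the early-round pool 552/879 = 62.8%, the international pool 602/821 = 73.3% → the international pool
Engineering: the early-round pool 30/328 = 9.1%, the international pool 69/485 = 14.2% → the international pool
Arts: the early-round pool 482/564 = 85.5%, the international pool 392/503 = 77.9% → the early-round pool
Overall: the early-round pool 1457/2300 = 63.3%, the international pool 1312/2201 = 59.6% → the early-round pool
Neither sweeps: the early-round pool wins 2 of 4 groups, the international pool wins 2. The early-round pool wins overall but not every group — no Simpson reversal.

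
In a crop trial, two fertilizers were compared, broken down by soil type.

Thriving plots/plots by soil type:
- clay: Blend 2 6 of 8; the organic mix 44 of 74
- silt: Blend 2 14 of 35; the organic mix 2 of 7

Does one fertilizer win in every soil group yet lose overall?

Clay: Blend 2 6/8 = 75.0%, the organic mix 44/74 = 59.5% → Blend 2
Silt: Blend 2 14/35 = 40.0%, the organic mix 2/7 = 28.6% → Blend 2
Overall: Blend 2 20/43 = 46.5%, the organic mix 46/81 = 56.8% → the organic mix
Blend 2 wins each soil group but the organic mix wins overall — the comparison reverses. Blend 2's plots skew toward silt, which has a lower base rate.

Yes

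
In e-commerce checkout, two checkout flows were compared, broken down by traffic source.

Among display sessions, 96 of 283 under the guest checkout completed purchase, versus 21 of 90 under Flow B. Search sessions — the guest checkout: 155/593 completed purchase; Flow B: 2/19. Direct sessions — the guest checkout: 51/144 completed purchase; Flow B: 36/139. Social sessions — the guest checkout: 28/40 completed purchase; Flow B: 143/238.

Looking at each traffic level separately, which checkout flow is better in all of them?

the guest checkout

Display: the guest checkout 96/283 = 33.9%, Flow B 21/90 = 23.3% → the guest checkout
Search: the guest checkout 155/593 = 26.1%, Flow B 2/19 = 10.5% → the guest checkout
Direct: the guest checkout 51/144 = 35.4%, Flow B 36/139 = 25.9% → the guest checkout
Social: the guest checkout 28/40 = 70.0%, Flow B 143/238 = 60.1% → the guest checkout
The guest checkout has the higher rate in all 4 groups.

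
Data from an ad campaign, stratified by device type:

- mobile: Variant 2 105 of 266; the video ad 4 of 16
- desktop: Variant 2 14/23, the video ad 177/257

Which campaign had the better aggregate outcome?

Mobile: Variant 2 105/266 = 39.5%, the video ad 4/16 = 25.0% → Variant 2
Desktop: Variant 2 14/23 = 60.9%, the video ad 177/257 = 68.9% → the video ad
Overall: Variant 2 119/289 = 41.2%, the video ad 181/273 = 66.3% → the video ad
(Neither sweeps every device group, but the video ad has the higher pooled rate.)

the video ad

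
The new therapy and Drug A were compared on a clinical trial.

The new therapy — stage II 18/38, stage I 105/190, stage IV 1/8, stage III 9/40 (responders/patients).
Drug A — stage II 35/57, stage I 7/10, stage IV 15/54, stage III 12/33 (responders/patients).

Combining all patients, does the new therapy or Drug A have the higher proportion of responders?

Stage II: the new therapy 18/38 = 47.4%, Drug A 35/57 = 61.4% → Drug A
Stage I: the new therapy 105/190 = 55.3%, Drug A 7/10 = 70.0% → Drug A
Stage IV: the new therapy 1/8 = 12.5%, Drug A 15/54 = 27.8% → Drug A
Stage III: the new therapy 9/40 = 22.5%, Drug A 12/33 = 36.4% → Drug A
Overall: the new therapy 133/276 = 48.2%, Drug A 69/154 = 44.8% → the new therapy
(Drug A wins every disease group but the new therapy wins overall — Drug A's patients skew toward the low-rate stage IV group.)

the new therapy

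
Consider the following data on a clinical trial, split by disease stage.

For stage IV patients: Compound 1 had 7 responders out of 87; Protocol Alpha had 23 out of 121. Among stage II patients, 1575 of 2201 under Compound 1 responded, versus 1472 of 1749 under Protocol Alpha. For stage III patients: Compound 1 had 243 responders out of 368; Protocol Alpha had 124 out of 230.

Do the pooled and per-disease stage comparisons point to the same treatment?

Stage IV: Compound 1 7/87 = 8.0%, Protocol Alpha 23/121 = 19.0% → Protocol Alpha
Stage II: Compound 1 1575/2201 = 71.6%, Protocol Alpha 1472/1749 = 84.2% → Protocol Alpha
Stage III: Compound 1 243/368 = 66.0%, Protocol Alpha 124/230 = 53.9% → Compound 1
Overall: Compound 1 1825/2656 = 68.7%, Protocol Alpha 1619/2100 = 77.1% → Protocol Alpha
Neither sweeps: Compound 1 wins 1 of 3 groups, Protocol Alpha wins 2. Protocol Alpha wins overall but not every group — no Simpson reversal.

No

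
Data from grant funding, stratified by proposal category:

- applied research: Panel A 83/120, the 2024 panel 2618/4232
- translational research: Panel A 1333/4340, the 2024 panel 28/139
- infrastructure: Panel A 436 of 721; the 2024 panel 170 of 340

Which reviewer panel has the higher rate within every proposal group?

Panel A

Applied research: Panel A 83/120 = 69.2%, the 2024 panel 2618/4232 = 61.9% → Panel A
Translational research: Panel A 1333/4340 = 30.7%, the 2024 panel 28/139 = 20.1% → Panel A
Infrastructure: Panel A 436/721 = 60.5%, the 2024 panel 170/340 = 50.0% → Panel A
Panel A has the higher rate in all 3 groups.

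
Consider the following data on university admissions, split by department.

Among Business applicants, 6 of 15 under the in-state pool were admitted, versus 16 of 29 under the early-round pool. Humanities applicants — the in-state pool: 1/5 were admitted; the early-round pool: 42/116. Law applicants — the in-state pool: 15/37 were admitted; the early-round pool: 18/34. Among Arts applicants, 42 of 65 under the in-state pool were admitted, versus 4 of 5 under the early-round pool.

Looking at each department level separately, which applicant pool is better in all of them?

the early-round pool

Business: the in-state pool 6/15 = 40.0%, the early-round pool 16/29 = 55.2% → the early-round pool
Humanities: the in-state pool 1/5 = 20.0%, the early-round pool 42/116 = 36.2% → the early-round pool
Law: the in-state pool 15/37 = 40.5%, the early-round pool 18/34 = 52.9% → the early-round pool
Arts: the in-state pool 42/65 = 64.6%, the early-round pool 4/5 = 80.0% → the early-round pool
The early-round pool has the higher rate in all 4 groups.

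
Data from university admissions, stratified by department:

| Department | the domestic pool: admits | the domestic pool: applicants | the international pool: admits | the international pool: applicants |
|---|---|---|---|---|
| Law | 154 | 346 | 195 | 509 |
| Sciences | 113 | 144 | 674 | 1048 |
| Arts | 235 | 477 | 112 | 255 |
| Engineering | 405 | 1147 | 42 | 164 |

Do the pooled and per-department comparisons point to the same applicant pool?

No

Law: the domestic pool 154/346 = 44.5%, the international pool 195/509 = 38.3% → the domestic pool
Sciences: the domestic pool 113/144 = 78.5%, the international pool 674/1048 = 64.3% → the domestic pool
Arts: the domestic pool 235/477 = 49.3%, the international pool 112/255 = 43.9% → the domestic pool
Engineering: the domestic pool 405/1147 = 35.3%, the international pool 42/164 = 25.6% → the domestic pool
Overall: the domestic pool 907/2114 = 42.9%, the international pool 1023/1976 = 51.8% → the international pool
The domestic pool wins each department group but the international pool wins overall — the comparison reverses. The domestic pool's applicants skew toward Engineering, which has a lower base rate.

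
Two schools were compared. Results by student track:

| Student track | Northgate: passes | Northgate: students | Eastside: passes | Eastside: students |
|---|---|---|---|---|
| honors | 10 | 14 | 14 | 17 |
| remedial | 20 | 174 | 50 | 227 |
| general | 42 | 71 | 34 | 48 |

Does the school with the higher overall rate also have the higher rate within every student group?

Honors: Northgate 10/14 = 71.4%, Eastside 14/17 = 82.4% → Eastside
Remedial: Northgate 20/174 = 11.5%, Eastside 50/227 = 22.0% → Eastside
General: Northgate 42/71 = 59.2%, Eastside 34/48 = 70.8% → Eastside
Overall: Northgate 72/259 = 27.8%, Eastside 98/292 = 33.6% → Eastside
Eastside wins overall and in every student group — no reversal.

Yes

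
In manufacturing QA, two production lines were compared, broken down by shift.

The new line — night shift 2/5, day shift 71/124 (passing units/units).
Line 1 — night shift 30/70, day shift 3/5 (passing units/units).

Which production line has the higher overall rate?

the new line

Night shift: the new line 2/5 = 40.0%, Line 1 30/70 = 42.9% → Line 1
Day shift: the new line 71/124 = 57.3%, Line 1 3/5 = 60.0% → Line 1
Overall: the new line 73/129 = 56.6%, Line 1 33/75 = 44.0% → the new line
(Line 1 wins every shift group but the new line wins overall — Line 1's units skew toward the low-rate night shift group.)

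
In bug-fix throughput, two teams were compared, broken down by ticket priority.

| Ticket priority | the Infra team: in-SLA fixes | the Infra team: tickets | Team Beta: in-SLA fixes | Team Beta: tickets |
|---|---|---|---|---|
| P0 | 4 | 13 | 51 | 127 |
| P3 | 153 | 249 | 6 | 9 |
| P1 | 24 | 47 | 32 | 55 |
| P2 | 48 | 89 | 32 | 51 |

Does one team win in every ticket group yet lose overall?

P0: the Infra team 4/13 = 30.8%, Team Beta 51/127 = 40.2% → Team Beta
P3: the Infra team 153/249 = 61.4%, Team Beta 6/9 = 66.7% → Team Beta
P1: the Infra team 24/47 = 51.1%, Team Beta 32/55 = 58.2% → Team Beta
P2: the Infra team 48/89 = 53.9%, Team Beta 32/51 = 62.7% → Team Beta
Overall: the Infra team 229/398 = 57.5%, Team Beta 121/242 = 50.0% → the Infra team
Team Beta wins each ticket group but the Infra team wins overall — the comparison reverses. Team Beta's tickets skew toward P0, which has a lower base rate.

Yes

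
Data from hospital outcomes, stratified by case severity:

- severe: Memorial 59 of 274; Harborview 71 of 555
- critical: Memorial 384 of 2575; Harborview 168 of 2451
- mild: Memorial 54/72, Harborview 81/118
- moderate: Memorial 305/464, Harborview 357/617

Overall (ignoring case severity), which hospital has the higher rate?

Memorial

Severe: Memorial 59/274 = 21.5%, Harborview 71/555 = 12.8% → Memorial
Critical: Memorial 384/2575 = 14.9%, Harborview 168/2451 = 6.9% → Memorial
Mild: Memorial 54/72 = 75.0%, Harborview 81/118 = 68.6% → Memorial
Moderate: Memorial 305/464 = 65.7%, Harborview 357/617 = 57.9% → Memorial
Overall: Memorial 802/3385 = 23.7%, Harborview 677/3741 = 18.1% → Memorial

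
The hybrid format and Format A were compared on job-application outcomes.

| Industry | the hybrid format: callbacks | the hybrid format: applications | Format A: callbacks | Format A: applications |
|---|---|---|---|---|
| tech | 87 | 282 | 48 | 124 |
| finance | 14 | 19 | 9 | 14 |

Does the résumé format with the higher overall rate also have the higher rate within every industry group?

Tech: the hybrid format 87/282 = 30.9%, Format A 48/124 = 38.7% → Format A
Finance: the hybrid format 14/19 = 73.7%, Format A 9/14 = 64.3% → the hybrid format
Overall: the hybrid format 101/301 = 33.6%, Format A 57/138 = 41.3% → Format A
Neither sweeps: the hybrid format wins 1 of 2 groups, Format A wins 1. Format A wins overall but not every group — no Simpson reversal.

No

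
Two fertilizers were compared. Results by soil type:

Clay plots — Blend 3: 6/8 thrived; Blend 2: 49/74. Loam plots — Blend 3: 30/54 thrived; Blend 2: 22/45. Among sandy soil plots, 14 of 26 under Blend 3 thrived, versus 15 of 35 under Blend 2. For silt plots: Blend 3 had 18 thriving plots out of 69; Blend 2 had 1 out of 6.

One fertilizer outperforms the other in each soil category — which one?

Blend 3

Clay: Blend 3 6/8 = 75.0%, Blend 2 49/74 = 66.2% → Blend 3
Loam: Blend 3 30/54 = 55.6%, Blend 2 22/45 = 48.9% → Blend 3
Sandy soil: Blend 3 14/26 = 53.8%, Blend 2 15/35 = 42.9% → Blend 3
Silt: Blend 3 18/69 = 26.1%, Blend 2 1/6 = 16.7% → Blend 3
Blend 3 has the higher rate in all 4 groups.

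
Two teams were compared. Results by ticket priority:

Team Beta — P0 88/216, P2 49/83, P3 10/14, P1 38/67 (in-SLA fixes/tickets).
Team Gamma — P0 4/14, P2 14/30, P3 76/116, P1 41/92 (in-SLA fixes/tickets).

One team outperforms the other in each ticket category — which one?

Team Beta

P0: Team Beta 88/216 = 40.7%, Team Gamma 4/14 = 28.6% → Team Beta
P2: Team Beta 49/83 = 59.0%, Team Gamma 14/30 = 46.7% → Team Beta
P3: Team Beta 10/14 = 71.4%, Team Gamma 76/116 = 65.5% → Team Beta
P1: Team Beta 38/67 = 56.7%, Team Gamma 41/92 = 44.6% → Team Beta
Team Beta has the higher rate in all 4 groups.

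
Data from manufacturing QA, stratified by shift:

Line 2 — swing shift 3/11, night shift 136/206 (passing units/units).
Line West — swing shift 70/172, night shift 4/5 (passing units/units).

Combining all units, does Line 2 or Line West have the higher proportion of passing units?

Line 2

Swing shift: Line 2 3/11 = 27.3%, Line West 70/172 = 40.7% → Line West
Night shift: Line 2 136/206 = 66.0%, Line West 4/5 = 80.0% → Line West
Overall: Line 2 139/217 = 64.1%, Line West 74/177 = 41.8% → Line 2
(Line West wins every shift group but Line 2 wins overall — Line West's units skew toward the low-rate swing shift group.)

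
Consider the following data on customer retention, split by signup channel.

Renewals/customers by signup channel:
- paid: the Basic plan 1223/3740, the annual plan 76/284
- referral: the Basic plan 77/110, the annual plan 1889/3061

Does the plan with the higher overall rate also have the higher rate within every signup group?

Paid: the Basic plan 1223/3740 = 32.7%, the annual plan 76/284 = 26.8% → the Basic plan
Referral: the Basic plan 77/110 = 70.0%, the annual plan 1889/3061 = 61.7% → the Basic plan
Overall: the Basic plan 1300/3850 = 33.8%, the annual plan 1965/3345 = 58.7% → the annual plan
The Basic plan wins each signup group but the annual plan wins overall — the comparison reverses. The Basic plan's customers skew toward paid, which has a lower base rate.

No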